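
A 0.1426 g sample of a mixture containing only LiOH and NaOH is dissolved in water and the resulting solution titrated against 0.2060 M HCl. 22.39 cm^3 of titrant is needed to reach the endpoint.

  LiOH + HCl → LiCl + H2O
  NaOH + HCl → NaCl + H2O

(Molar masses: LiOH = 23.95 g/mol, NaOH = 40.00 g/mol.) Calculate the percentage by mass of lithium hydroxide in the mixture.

43.84 %

n(HCl) = 0.02239 × 0.2060 = 4.612 × 10^-3 mol
Let x = n(LiOH), y = n(NaOH).
Titrant: 1x + 1y = 4.612 × 10^-3;  mass: 23.95x + 40.00y = 0.1426
Solving, x = 2.610 × 10^-3 mol, y = 2.002 × 10^-3 mol
mass of LiOH = 2.610 × 10^-3 × 23.95 = 0.06251 g
% LiOH = 0.06251 / 0.1426 × 100 = 43.84 %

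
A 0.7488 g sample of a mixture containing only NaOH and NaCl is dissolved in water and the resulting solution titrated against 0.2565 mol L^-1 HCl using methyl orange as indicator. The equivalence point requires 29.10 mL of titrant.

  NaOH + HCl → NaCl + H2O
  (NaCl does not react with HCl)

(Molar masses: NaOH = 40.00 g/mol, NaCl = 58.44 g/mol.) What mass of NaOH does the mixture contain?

0.2986 g

n(HCl) = 0.02910 × 0.2565 = 7.464 × 10^-3 mol
Let x = n(NaOH), y = n(NaCl).
Titrant: 1x = 7.464 × 10^-3;  mass: 40.00x + 58.44y = 0.7488
Solving, x = 7.464 × 10^-3 mol, y = 7.704 × 10^-3 mol
mass of NaOH = 7.464 × 10^-3 × 40.00 = 0.2986 g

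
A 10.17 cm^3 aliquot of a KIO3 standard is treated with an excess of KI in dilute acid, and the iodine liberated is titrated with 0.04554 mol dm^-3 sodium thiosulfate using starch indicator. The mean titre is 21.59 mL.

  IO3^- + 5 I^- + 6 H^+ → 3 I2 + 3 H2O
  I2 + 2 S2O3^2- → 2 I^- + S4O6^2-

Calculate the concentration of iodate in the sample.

0.01611 mol/L

n(S2O3^2-) = 0.02159 × 0.04554 = 9.832 × 10^-4 mol
n(I2) = n(S2O3^2-)/2 = 4.916 × 10^-4 mol
From the 1:3 ratio, n(IO3^-) in the aliquot = 1/3 × 4.916 × 10^-4 = 1.639 × 10^-4 mol
[IO3^-] = 1.639 × 10^-4 / 0.01017 = 0.01611 mol/L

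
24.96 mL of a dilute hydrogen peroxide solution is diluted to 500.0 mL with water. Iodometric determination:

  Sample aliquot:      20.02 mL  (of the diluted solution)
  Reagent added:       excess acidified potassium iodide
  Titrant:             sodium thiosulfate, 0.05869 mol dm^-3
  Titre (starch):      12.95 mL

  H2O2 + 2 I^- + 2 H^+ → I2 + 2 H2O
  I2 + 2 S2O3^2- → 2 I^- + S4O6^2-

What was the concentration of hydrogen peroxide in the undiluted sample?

n(S2O3^2-) = 0.01295 × 0.05869 = 7.600 × 10^-4 mol
n(I2) = n(S2O3^2-)/2 = 3.800 × 10^-4 mol
n(H2O2) in the aliquot = 3.800 × 10^-4 mol (1:1 ratio)
[H2O2]_dilute = 3.800 × 10^-4 / 0.02002 = 0.01898 mol/L
[H2O2]_original = 0.01898 × 500.0/24.96 = 0.3802 mol/L

0.3802 mol/L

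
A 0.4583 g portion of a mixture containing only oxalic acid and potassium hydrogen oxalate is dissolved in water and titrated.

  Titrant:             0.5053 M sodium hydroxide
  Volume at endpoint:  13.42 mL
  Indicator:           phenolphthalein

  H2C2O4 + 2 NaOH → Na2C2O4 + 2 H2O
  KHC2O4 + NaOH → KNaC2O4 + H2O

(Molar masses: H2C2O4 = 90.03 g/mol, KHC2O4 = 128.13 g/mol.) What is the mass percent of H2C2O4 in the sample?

n(NaOH) = 0.01342 × 0.5053 = 6.781 × 10^-3 mol
Let x = n(H2C2O4), y = n(KHC2O4).
Titrant: 2x + 1y = 6.781 × 10^-3;  mass: 90.03x + 128.13y = 0.4583
Solving, x = 2.470 × 10^-3 mol, y = 1.841 × 10^-3 mol
mass of H2C2O4 = 2.470 × 10^-3 × 90.03 = 0.2224 g
% H2C2O4 = 0.2224 / 0.4583 × 100 = 48.52 %

48.52 %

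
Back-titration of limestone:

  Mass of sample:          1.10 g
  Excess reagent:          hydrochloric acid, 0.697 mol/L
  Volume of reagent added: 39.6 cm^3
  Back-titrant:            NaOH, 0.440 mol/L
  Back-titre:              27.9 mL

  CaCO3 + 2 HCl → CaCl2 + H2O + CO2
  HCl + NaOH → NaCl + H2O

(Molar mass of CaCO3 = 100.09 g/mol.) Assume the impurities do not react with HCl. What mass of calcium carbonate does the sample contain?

n(HCl) added = 0.0396 × 0.697 = 0.0276 mol
n(NaOH) used in back-titration = 0.0279 × 0.440 = 0.0123 mol
n(HCl) left over = 0.0123 mol (1:1 ratio)
n(HCl) consumed by analyte = 0.0276 − 0.0123 = 0.0153 mol
From the 1:2 ratio, n(CaCO3) = 1/2 × 0.0153 = 7.66 × 10^-3 mol
mass of CaCO3 = 7.66 × 10^-3 × 100.09 = 0.767 g

0.767 g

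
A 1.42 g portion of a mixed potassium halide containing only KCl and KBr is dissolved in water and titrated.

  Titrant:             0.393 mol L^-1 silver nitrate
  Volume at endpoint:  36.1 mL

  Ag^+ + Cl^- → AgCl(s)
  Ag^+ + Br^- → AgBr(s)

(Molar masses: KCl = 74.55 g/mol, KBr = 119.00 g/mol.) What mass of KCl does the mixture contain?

0.450 g

n(AgNO3) = 0.0361 × 0.393 = 0.0142 mol
Let x = n(KCl), y = n(KBr).
Titrant: 1x + 1y = 0.0142;  mass: 74.55x + 119.00y = 1.42
Solving, x = 6.04 × 10^-3 mol, y = 8.15 × 10^-3 mol
mass of KCl = 6.04 × 10^-3 × 74.55 = 0.450 g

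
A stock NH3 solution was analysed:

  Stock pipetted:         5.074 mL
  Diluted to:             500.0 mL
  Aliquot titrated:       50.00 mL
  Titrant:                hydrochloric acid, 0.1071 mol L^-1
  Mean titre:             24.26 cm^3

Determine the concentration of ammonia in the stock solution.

5.121 mol/L

NH3 + HCl → NH4Cl
n(HCl) = 0.02426 × 0.1071 = 2.598 × 10^-3 mol
n(NH3) in the aliquot = 2.598 × 10^-3 mol (1:1 ratio)
[NH3]_dilute = 2.598 × 10^-3 / 0.05000 = 0.05196 mol/L
Dilution factor = 500.0 / 5.074 = 98.54
[NH3]_stock = 0.05196 × 98.54 = 5.121 mol/L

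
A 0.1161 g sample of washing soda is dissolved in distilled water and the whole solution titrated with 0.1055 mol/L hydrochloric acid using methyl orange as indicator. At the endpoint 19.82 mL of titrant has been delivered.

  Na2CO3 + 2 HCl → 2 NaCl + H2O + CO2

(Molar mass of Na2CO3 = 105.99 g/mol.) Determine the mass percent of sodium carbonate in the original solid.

n(HCl) = 0.01982 L × 0.1055 mol/L = 2.091 × 10^-3 mol
From the 1:2 ratio, n(Na2CO3) = 1/2 × 2.091 × 10^-3 = 1.046 × 10^-3 mol
mass of Na2CO3 = 1.046 × 10^-3 × 105.99 g/mol = 0.1108 g
% Na2CO3 = 0.1108 / 0.1161 × 100 = 95.45 %

95.45 %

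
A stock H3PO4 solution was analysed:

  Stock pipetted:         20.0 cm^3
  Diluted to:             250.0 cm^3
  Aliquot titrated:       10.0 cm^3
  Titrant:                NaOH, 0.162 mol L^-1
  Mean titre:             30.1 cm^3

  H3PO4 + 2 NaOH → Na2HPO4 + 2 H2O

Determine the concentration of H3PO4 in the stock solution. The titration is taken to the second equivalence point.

n(NaOH) = 0.0301 × 0.162 = 4.88 × 10^-3 mol
From the 1:2 ratio, n(H3PO4) in the aliquot = 1/2 × 4.88 × 10^-3 = 2.44 × 10^-3 mol
[H3PO4]_dilute = 2.44 × 10^-3 / 0.0100 = 0.244 mol/L
Dilution factor = 250.0 / 20.0 = 12.50
[H3PO4]_stock = 0.244 × 12.50 = 3.05 mol/L

3.05 mol/L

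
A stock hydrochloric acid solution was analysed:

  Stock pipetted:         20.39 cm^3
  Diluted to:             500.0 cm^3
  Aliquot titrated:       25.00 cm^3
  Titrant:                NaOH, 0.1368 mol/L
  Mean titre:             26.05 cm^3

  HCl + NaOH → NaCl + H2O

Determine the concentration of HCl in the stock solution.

3.495 mol/L

n(NaOH) = 0.02605 × 0.1368 = 3.564 × 10^-3 mol
n(HCl) in the aliquot = 3.564 × 10^-3 mol (1:1 ratio)
[HCl]_dilute = 3.564 × 10^-3 / 0.02500 = 0.1425 mol/L
Dilution factor = 500.0 / 20.39 = 24.52
[HCl]_stock = 0.1425 × 24.52 = 3.495 mol/L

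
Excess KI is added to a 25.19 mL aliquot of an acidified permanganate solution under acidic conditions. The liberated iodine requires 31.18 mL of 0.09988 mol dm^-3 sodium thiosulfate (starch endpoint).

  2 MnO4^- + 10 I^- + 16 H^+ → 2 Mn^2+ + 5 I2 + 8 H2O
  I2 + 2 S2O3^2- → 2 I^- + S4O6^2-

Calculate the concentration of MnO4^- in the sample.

0.02473 mol/L

n(S2O3^2-) = 0.03118 × 0.09988 = 3.114 × 10^-3 mol
n(I2) = n(S2O3^2-)/2 = 1.557 × 10^-3 mol
From the 2:5 ratio, n(MnO4^-) in the aliquot = 2/5 × 1.557 × 10^-3 = 6.229 × 10^-4 mol
[MnO4^-] = 6.229 × 10^-4 / 0.02519 = 0.02473 mol/L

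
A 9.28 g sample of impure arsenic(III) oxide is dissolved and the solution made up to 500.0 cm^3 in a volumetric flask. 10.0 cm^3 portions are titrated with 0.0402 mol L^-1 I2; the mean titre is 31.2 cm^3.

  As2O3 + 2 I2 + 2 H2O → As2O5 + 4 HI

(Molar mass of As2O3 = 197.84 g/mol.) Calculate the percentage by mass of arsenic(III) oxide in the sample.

66.8 %

n(I2) per titration = 0.0312 × 0.0402 = 1.25 × 10^-3 mol
From the 1:2 ratio, n(As2O3) in each aliquot = 1/2 × 1.25 × 10^-3 = 6.27 × 10^-4 mol
n(As2O3) in the whole flask = 6.27 × 10^-4 × 500.0/10.0 = 0.0314 mol
mass of As2O3 = 0.0314 × 197.84 = 6.20 g
% As2O3 = 6.20 / 9.28 × 100 = 66.8 %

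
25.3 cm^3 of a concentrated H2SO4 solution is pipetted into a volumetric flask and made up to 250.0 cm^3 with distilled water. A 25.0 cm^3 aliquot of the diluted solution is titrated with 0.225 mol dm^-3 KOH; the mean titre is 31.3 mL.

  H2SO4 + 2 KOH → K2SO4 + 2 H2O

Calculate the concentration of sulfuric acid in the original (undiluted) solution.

n(KOH) = 0.0313 × 0.225 = 7.04 × 10^-3 mol
From the 1:2 ratio, n(H2SO4) in the aliquot = 1/2 × 7.04 × 10^-3 = 3.52 × 10^-3 mol
[H2SO4]_dilute = 3.52 × 10^-3 / 0.0250 = 0.141 mol/L
Dilution factor = 250.0 / 25.3 = 9.881
[H2SO4]_stock = 0.141 × 9.881 = 1.39 mol/L

1.39 mol/L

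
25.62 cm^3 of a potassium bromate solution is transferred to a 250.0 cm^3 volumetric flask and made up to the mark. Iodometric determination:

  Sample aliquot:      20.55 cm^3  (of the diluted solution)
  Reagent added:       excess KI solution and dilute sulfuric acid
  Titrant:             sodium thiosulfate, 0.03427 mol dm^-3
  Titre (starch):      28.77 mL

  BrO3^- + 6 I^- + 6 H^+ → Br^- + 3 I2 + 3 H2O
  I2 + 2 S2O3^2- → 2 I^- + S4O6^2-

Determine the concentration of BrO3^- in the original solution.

n(S2O3^2-) = 0.02877 × 0.03427 = 9.859 × 10^-4 mol
n(I2) = n(S2O3^2-)/2 = 4.930 × 10^-4 mol
From the 1:3 ratio, n(BrO3^-) in the aliquot = 1/3 × 4.930 × 10^-4 = 1.643 × 10^-4 mol
[BrO3^-]_dilute = 1.643 × 10^-4 / 0.02055 = 0.007996 mol/L
[BrO3^-]_original = 0.007996 × 250.0/25.62 = 0.07803 mol/L

0.07803 mol/L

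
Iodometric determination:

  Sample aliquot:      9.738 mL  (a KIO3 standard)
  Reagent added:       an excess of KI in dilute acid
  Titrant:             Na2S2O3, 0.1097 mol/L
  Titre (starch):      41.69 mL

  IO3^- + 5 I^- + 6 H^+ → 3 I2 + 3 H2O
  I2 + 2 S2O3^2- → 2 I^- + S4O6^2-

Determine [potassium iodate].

n(S2O3^2-) = 0.04169 × 0.1097 = 4.573 × 10^-3 mol
n(I2) = n(S2O3^2-)/2 = 2.287 × 10^-3 mol
From the 1:3 ratio, n(IO3^-) in the aliquot = 1/3 × 2.287 × 10^-3 = 7.622 × 10^-4 mol
[IO3^-] = 7.622 × 10^-4 / 0.009738 = 0.07827 mol/L

0.07827 mol/L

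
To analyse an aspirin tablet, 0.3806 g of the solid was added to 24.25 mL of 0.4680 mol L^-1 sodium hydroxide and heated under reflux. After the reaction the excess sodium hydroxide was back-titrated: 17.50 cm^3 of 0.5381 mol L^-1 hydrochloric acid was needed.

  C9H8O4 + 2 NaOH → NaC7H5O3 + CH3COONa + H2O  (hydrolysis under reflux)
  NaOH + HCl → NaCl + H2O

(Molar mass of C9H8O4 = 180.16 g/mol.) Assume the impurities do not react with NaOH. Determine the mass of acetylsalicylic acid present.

n(NaOH) added = 0.02425 × 0.4680 = 0.01135 mol
n(HCl) used in back-titration = 0.01750 × 0.5381 = 9.417 × 10^-3 mol
n(NaOH) left over = 9.417 × 10^-3 mol (1:1 ratio)
n(NaOH) consumed by analyte = 0.01135 − 9.417 × 10^-3 = 1.932 × 10^-3 mol
From the 1:2 ratio, n(C9H8O4) = 1/2 × 1.932 × 10^-3 = 9.661 × 10^-4 mol
mass of C9H8O4 = 9.661 × 10^-4 × 180.16 = 0.1741 g

0.1741 g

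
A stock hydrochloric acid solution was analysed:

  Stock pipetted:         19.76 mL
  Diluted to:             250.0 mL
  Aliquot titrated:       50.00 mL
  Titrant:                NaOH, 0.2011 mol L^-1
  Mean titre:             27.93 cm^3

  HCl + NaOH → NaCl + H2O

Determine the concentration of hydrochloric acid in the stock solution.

1.421 mol/L

n(NaOH) = 0.02793 × 0.2011 = 5.617 × 10^-3 mol
n(HCl) in the aliquot = 5.617 × 10^-3 mol (1:1 ratio)
[HCl]_dilute = 5.617 × 10^-3 / 0.05000 = 0.1123 mol/L
Dilution factor = 250.0 / 19.76 = 12.65
[HCl]_stock = 0.1123 × 12.65 = 1.421 mol/L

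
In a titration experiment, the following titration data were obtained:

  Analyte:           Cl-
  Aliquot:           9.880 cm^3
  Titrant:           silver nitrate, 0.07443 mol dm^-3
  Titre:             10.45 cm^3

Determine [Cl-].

0.07872 mol/L

Ag^+ + Cl^- → AgCl(s)
n(AgNO3) = 0.01045 L × 0.07443 mol/L = 7.778 × 10^-4 mol
n(Cl-) = 7.778 × 10^-4 mol (1:1 mole ratio)
[Cl-] = 7.778 × 10^-4 mol / 0.009880 L = 0.07872 mol/L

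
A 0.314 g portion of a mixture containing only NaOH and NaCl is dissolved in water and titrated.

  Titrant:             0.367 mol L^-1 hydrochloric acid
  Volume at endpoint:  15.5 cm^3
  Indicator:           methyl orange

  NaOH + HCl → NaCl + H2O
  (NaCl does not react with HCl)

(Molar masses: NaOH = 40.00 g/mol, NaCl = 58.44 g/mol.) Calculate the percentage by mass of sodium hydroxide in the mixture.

72.5 %

n(HCl) = 0.0155 × 0.367 = 5.69 × 10^-3 mol
Let x = n(NaOH), y = n(NaCl).
Titrant: 1x = 5.69 × 10^-3;  mass: 40.00x + 58.44y = 0.314
Solving, x = 5.69 × 10^-3 mol, y = 1.48 × 10^-3 mol
mass of NaOH = 5.69 × 10^-3 × 40.00 = 0.228 g
% NaOH = 0.228 / 0.314 × 100 = 72.5 %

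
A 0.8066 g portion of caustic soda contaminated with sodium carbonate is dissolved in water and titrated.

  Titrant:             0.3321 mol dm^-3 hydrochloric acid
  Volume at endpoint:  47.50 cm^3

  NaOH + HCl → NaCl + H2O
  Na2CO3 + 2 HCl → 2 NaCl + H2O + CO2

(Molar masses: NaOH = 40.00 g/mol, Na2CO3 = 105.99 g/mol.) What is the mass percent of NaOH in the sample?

11.21 %

n(HCl) = 0.04750 × 0.3321 = 0.01577 mol
Let x = n(NaOH), y = n(Na2CO3).
Titrant: 1x + 2y = 0.01577;  mass: 40.00x + 105.99y = 0.8066
Solving, x = 2.261 × 10^-3 mol, y = 6.757 × 10^-3 mol
mass of NaOH = 2.261 × 10^-3 × 40.00 = 0.09044 g
% NaOH = 0.09044 / 0.8066 × 100 = 11.21 %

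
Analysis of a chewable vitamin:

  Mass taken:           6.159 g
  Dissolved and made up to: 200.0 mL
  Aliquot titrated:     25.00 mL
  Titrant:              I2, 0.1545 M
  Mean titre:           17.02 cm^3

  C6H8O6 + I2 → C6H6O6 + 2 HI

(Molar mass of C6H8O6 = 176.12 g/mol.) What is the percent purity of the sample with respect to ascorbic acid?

n(I2) per titration = 0.01702 × 0.1545 = 2.630 × 10^-3 mol
n(C6H8O6) in each aliquot = 2.630 × 10^-3 mol (1:1 ratio)
n(C6H8O6) in the whole flask = 2.630 × 10^-3 × 200.0/25.00 = 0.02104 mol
mass of C6H8O6 = 0.02104 × 176.12 = 3.705 g
% C6H8O6 = 3.705 / 6.159 × 100 = 60.16 %

60.16 %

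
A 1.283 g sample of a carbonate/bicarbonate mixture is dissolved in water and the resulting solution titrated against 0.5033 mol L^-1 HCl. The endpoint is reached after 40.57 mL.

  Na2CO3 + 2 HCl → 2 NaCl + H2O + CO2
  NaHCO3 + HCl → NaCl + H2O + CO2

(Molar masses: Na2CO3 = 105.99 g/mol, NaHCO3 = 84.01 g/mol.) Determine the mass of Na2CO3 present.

0.7388 g

n(HCl) = 0.04057 × 0.5033 = 0.02042 mol
Let x = n(Na2CO3), y = n(NaHCO3).
Titrant: 2x + 1y = 0.02042;  mass: 105.99x + 84.01y = 1.283
Solving, x = 6.971 × 10^-3 mol, y = 6.478 × 10^-3 mol
mass of Na2CO3 = 6.971 × 10^-3 × 105.99 = 0.7388 g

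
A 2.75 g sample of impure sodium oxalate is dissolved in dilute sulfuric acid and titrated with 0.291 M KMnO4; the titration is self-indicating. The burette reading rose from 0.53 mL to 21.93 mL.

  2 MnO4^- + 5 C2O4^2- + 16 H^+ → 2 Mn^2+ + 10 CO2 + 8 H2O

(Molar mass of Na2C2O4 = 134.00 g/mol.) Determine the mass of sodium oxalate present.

n(KMnO4) = 0.0214 L × 0.291 mol/L = 6.23 × 10^-3 mol
From the 5:2 ratio, n(Na2C2O4) = 5/2 × 6.23 × 10^-3 = 0.0156 mol
mass of Na2C2O4 = 0.0156 × 134.00 g/mol = 2.09 g

2.09 g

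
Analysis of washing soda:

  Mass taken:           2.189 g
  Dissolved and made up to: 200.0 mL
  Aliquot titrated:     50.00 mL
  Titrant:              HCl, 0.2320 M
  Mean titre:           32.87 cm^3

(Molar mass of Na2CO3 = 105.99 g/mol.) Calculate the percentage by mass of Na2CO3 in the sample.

73.85 %

Na2CO3 + 2 HCl → 2 NaCl + H2O + CO2
n(HCl) per titration = 0.03287 × 0.2320 = 7.626 × 10^-3 mol
From the 1:2 ratio, n(Na2CO3) in each aliquot = 1/2 × 7.626 × 10^-3 = 3.813 × 10^-3 mol
n(Na2CO3) in the whole flask = 3.813 × 10^-3 × 200.0/50.00 = 0.01525 mol
mass of Na2CO3 = 0.01525 × 105.99 = 1.617 g
% Na2CO3 = 1.617 / 2.189 × 100 = 73.85 %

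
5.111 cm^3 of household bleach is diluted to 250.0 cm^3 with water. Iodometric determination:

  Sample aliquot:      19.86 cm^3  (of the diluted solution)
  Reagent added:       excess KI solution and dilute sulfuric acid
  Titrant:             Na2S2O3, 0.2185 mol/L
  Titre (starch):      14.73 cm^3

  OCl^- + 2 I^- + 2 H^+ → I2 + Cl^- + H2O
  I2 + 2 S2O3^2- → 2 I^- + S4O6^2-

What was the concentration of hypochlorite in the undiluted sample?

3.964 mol/L

n(S2O3^2-) = 0.01473 × 0.2185 = 3.219 × 10^-3 mol
n(I2) = n(S2O3^2-)/2 = 1.609 × 10^-3 mol
n(OCl^-) in the aliquot = 1.609 × 10^-3 mol (1:1 ratio)
[OCl^-]_dilute = 1.609 × 10^-3 / 0.01986 = 0.08103 mol/L
[OCl^-]_original = 0.08103 × 250.0/5.111 = 3.964 mol/L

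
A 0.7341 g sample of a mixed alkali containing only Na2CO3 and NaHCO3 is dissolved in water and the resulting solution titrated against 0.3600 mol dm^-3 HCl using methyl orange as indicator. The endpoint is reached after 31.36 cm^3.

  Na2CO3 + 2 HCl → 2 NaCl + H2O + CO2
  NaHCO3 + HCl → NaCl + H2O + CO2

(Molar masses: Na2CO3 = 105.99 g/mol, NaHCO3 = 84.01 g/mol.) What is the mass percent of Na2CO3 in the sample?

49.89 %

n(HCl) = 0.03136 × 0.3600 = 0.01129 mol
Let x = n(Na2CO3), y = n(NaHCO3).
Titrant: 2x + 1y = 0.01129;  mass: 105.99x + 84.01y = 0.7341
Solving, x = 3.455 × 10^-3 mol, y = 4.379 × 10^-3 mol
mass of Na2CO3 = 3.455 × 10^-3 × 105.99 = 0.3662 g
% Na2CO3 = 0.3662 / 0.7341 × 100 = 49.89 %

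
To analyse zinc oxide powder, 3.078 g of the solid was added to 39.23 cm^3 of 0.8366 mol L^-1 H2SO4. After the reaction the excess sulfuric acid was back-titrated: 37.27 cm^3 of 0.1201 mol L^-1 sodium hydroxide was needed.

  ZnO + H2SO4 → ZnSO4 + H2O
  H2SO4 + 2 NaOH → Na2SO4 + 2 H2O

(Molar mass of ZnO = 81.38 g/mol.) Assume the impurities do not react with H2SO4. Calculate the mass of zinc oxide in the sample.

n(H2SO4) added = 0.03923 × 0.8366 = 0.03282 mol
n(NaOH) used in back-titration = 0.03727 × 0.1201 = 4.476 × 10^-3 mol
From the 1:2 ratio, n(H2SO4) left over = 1/2 × 4.476 × 10^-3 = 2.238 × 10^-3 mol
n(H2SO4) consumed by analyte = 0.03282 − 2.238 × 10^-3 = 0.03058 mol
n(ZnO) = 0.03058 mol (1:1 ratio)
mass of ZnO = 0.03058 × 81.38 = 2.489 g

2.489 g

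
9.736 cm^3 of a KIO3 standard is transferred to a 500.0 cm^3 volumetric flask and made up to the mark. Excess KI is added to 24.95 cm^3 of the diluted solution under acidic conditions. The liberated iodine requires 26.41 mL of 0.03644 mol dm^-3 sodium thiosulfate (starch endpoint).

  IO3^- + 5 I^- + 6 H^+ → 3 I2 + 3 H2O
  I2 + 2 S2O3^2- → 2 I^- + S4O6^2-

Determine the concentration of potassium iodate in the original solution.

0.3302 mol/L

n(S2O3^2-) = 0.02641 × 0.03644 = 9.624 × 10^-4 mol
n(I2) = n(S2O3^2-)/2 = 4.812 × 10^-4 mol
From the 1:3 ratio, n(IO3^-) in the aliquot = 1/3 × 4.812 × 10^-4 = 1.604 × 10^-4 mol
[IO3^-]_dilute = 1.604 × 10^-4 / 0.02495 = 0.006429 mol/L
[IO3^-]_original = 0.006429 × 500.0/9.736 = 0.3302 mol/L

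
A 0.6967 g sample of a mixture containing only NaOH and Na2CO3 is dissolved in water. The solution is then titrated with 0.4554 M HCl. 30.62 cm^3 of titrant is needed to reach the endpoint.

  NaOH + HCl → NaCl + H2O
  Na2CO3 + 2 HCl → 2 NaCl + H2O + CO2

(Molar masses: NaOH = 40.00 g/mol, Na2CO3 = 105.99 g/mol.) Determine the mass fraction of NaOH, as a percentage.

18.68 %

n(HCl) = 0.03062 × 0.4554 = 0.01394 mol
Let x = n(NaOH), y = n(Na2CO3).
Titrant: 1x + 2y = 0.01394;  mass: 40.00x + 105.99y = 0.6967
Solving, x = 3.254 × 10^-3 mol, y = 5.345 × 10^-3 mol
mass of NaOH = 3.254 × 10^-3 × 40.00 = 0.1301 g
% NaOH = 0.1301 / 0.6967 × 100 = 18.68 %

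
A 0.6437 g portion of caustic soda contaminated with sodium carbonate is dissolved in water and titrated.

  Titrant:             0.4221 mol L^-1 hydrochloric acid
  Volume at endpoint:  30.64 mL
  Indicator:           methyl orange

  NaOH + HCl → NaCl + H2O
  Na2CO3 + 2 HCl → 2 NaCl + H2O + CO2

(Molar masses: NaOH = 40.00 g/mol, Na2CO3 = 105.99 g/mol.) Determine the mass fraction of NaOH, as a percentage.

19.94 %

n(HCl) = 0.03064 × 0.4221 = 0.01293 mol
Let x = n(NaOH), y = n(Na2CO3).
Titrant: 1x + 2y = 0.01293;  mass: 40.00x + 105.99y = 0.6437
Solving, x = 3.208 × 10^-3 mol, y = 4.862 × 10^-3 mol
mass of NaOH = 3.208 × 10^-3 × 40.00 = 0.1283 g
% NaOH = 0.1283 / 0.6437 × 100 = 19.94 %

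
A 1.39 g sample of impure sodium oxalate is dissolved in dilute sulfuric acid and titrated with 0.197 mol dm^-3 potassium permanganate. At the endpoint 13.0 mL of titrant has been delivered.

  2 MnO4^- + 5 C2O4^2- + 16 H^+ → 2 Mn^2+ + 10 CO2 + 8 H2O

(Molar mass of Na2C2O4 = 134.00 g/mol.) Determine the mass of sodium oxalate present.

n(KMnO4) = 0.0130 L × 0.197 mol/L = 2.56 × 10^-3 mol
From the 5:2 ratio, n(Na2C2O4) = 5/2 × 2.56 × 10^-3 = 6.40 × 10^-3 mol
mass of Na2C2O4 = 6.40 × 10^-3 × 134.00 g/mol = 0.858 g

0.858 g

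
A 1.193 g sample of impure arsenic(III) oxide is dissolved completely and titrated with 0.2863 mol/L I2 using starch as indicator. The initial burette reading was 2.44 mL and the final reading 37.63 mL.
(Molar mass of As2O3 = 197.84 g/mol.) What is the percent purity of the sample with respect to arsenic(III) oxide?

As2O3 + 2 I2 + 2 H2O → As2O5 + 4 HI
n(I2) = 0.03519 L × 0.2863 mol/L = 0.01007 mol
From the 1:2 ratio, n(As2O3) = 1/2 × 0.01007 = 5.037 × 10^-3 mol
mass of As2O3 = 5.037 × 10^-3 × 197.84 g/mol = 0.9966 g
% As2O3 = 0.9966 / 1.193 × 100 = 83.54 %

83.54 %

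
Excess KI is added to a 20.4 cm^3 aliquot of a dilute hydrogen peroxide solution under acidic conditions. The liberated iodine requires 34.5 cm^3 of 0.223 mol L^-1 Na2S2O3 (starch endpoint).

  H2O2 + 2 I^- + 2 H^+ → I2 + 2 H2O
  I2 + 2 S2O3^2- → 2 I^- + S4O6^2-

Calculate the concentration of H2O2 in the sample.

0.189 mol/L

n(S2O3^2-) = 0.0345 × 0.223 = 7.69 × 10^-3 mol
n(I2) = n(S2O3^2-)/2 = 3.85 × 10^-3 mol
n(H2O2) in the aliquot = 3.85 × 10^-3 mol (1:1 ratio)
[H2O2] = 3.85 × 10^-3 / 0.0204 = 0.189 mol/L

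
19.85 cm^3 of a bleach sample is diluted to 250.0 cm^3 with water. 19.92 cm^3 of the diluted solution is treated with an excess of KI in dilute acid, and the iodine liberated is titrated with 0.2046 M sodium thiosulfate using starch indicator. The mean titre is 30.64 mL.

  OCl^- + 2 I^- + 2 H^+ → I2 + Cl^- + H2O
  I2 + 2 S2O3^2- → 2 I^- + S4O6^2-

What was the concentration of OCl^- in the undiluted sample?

1.982 M

n(S2O3^2-) = 0.03064 × 0.2046 = 6.269 × 10^-3 mol
n(I2) = n(S2O3^2-)/2 = 3.134 × 10^-3 mol
n(OCl^-) in the aliquot = 3.134 × 10^-3 mol (1:1 ratio)
[OCl^-]_dilute = 3.134 × 10^-3 / 0.01992 = 0.1574 mol/L
[OCl^-]_original = 0.1574 × 250.0/19.85 = 1.982 mol/L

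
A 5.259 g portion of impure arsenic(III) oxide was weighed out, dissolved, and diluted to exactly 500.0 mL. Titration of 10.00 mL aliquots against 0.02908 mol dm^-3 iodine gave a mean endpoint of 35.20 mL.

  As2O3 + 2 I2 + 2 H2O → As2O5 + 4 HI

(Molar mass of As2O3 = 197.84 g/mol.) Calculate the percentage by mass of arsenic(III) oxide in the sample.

96.27 %

n(I2) per titration = 0.03520 × 0.02908 = 1.024 × 10^-3 mol
From the 1:2 ratio, n(As2O3) in each aliquot = 1/2 × 1.024 × 10^-3 = 5.118 × 10^-4 mol
n(As2O3) in the whole flask = 5.118 × 10^-4 × 500.0/10.00 = 0.02559 mol
mass of As2O3 = 0.02559 × 197.84 = 5.063 g
% As2O3 = 5.063 / 5.259 × 100 = 96.27 %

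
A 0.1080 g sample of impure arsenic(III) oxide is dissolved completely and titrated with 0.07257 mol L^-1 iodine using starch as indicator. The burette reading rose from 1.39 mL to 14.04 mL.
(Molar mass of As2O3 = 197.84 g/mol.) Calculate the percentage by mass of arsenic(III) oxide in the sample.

84.08 %

As2O3 + 2 I2 + 2 H2O → As2O5 + 4 HI
n(I2) = 0.01265 L × 0.07257 mol/L = 9.180 × 10^-4 mol
From the 1:2 ratio, n(As2O3) = 1/2 × 9.180 × 10^-4 = 4.590 × 10^-4 mol
mass of As2O3 = 4.590 × 10^-4 × 197.84 g/mol = 0.09081 g
% As2O3 = 0.09081 / 0.1080 × 100 = 84.08 %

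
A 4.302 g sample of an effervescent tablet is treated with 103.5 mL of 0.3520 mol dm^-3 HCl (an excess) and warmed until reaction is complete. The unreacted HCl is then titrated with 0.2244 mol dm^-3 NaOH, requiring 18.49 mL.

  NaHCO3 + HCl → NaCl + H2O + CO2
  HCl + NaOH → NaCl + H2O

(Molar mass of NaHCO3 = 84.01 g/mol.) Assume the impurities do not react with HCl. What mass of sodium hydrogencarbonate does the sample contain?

2.712 g

n(HCl) added = 0.1035 × 0.3520 = 0.03643 mol
n(NaOH) used in back-titration = 0.01849 × 0.2244 = 4.149 × 10^-3 mol
n(HCl) left over = 4.149 × 10^-3 mol (1:1 ratio)
n(HCl) consumed by analyte = 0.03643 − 4.149 × 10^-3 = 0.03228 mol
n(NaHCO3) = 0.03228 mol (1:1 ratio)
mass of NaHCO3 = 0.03228 × 84.01 = 2.712 g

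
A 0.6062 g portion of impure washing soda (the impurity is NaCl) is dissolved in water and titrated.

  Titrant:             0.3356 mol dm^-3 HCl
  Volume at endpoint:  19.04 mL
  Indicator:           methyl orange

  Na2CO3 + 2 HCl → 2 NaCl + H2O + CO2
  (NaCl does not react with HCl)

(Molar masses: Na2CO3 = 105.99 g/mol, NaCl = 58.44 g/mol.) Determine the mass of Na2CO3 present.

n(HCl) = 0.01904 × 0.3356 = 6.390 × 10^-3 mol
Let x = n(Na2CO3), y = n(NaCl).
Titrant: 2x = 6.390 × 10^-3;  mass: 105.99x + 58.44y = 0.6062
Solving, x = 3.195 × 10^-3 mol, y = 4.579 × 10^-3 mol
mass of Na2CO3 = 3.195 × 10^-3 × 105.99 = 0.3386 g

0.3386 g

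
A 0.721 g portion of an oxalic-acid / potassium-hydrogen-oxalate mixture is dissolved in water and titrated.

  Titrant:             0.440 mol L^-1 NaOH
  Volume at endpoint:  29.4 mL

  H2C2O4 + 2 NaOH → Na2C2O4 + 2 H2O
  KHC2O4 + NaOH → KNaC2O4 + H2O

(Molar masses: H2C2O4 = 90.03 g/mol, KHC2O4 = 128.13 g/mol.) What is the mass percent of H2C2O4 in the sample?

n(NaOH) = 0.0294 × 0.440 = 0.0129 mol
Let x = n(H2C2O4), y = n(KHC2O4).
Titrant: 2x + 1y = 0.0129;  mass: 90.03x + 128.13y = 0.721
Solving, x = 5.63 × 10^-3 mol, y = 1.67 × 10^-3 mol
mass of H2C2O4 = 5.63 × 10^-3 × 90.03 = 0.507 g
% H2C2O4 = 0.507 / 0.721 × 100 = 70.3 %

70.3 %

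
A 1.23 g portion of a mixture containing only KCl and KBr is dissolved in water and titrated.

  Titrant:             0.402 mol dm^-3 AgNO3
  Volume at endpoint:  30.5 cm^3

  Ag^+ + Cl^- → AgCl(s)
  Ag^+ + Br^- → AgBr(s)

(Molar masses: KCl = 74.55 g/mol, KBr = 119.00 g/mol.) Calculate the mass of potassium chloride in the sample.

n(AgNO3) = 0.0305 × 0.402 = 0.0123 mol
Let x = n(KCl), y = n(KBr).
Titrant: 1x + 1y = 0.0123;  mass: 74.55x + 119.00y = 1.23
Solving, x = 5.15 × 10^-3 mol, y = 7.11 × 10^-3 mol
mass of KCl = 5.15 × 10^-3 × 74.55 = 0.384 g

0.384 g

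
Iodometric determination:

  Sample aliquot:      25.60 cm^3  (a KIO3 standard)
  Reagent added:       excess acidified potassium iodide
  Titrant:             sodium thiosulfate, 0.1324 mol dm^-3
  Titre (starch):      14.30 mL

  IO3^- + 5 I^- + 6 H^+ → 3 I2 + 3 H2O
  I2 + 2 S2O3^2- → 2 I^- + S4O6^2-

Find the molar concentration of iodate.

0.01233 mol/L

n(S2O3^2-) = 0.01430 × 0.1324 = 1.893 × 10^-3 mol
n(I2) = n(S2O3^2-)/2 = 9.467 × 10^-4 mol
From the 1:3 ratio, n(IO3^-) in the aliquot = 1/3 × 9.467 × 10^-4 = 3.156 × 10^-4 mol
[IO3^-] = 3.156 × 10^-4 / 0.02560 = 0.01233 mol/L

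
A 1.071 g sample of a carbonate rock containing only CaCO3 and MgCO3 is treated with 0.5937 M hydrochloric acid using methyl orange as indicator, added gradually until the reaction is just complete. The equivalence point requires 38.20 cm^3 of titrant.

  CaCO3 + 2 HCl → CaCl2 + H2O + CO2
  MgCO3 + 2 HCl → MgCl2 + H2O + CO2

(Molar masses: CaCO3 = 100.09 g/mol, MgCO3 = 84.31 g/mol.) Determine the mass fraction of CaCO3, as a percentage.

n(HCl) = 0.03820 × 0.5937 = 0.02268 mol
Let x = n(CaCO3), y = n(MgCO3).
Titrant: 2x + 2y = 0.02268;  mass: 100.09x + 84.31y = 1.071
Solving, x = 7.285 × 10^-3 mol, y = 4.055 × 10^-3 mol
mass of CaCO3 = 7.285 × 10^-3 × 100.09 = 0.7291 g
% CaCO3 = 0.7291 / 1.071 × 100 = 68.08 %

68.08 %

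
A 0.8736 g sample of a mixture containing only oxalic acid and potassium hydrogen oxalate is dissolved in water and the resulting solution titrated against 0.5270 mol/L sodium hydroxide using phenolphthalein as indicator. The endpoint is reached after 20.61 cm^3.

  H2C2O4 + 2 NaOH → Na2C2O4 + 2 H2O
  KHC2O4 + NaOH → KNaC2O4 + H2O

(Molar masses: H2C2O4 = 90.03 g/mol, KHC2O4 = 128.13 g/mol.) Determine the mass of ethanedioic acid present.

0.2806 g

n(NaOH) = 0.02061 × 0.5270 = 0.01086 mol
Let x = n(H2C2O4), y = n(KHC2O4).
Titrant: 2x + 1y = 0.01086;  mass: 90.03x + 128.13y = 0.8736
Solving, x = 3.117 × 10^-3 mol, y = 4.628 × 10^-3 mol
mass of H2C2O4 = 3.117 × 10^-3 × 90.03 = 0.2806 g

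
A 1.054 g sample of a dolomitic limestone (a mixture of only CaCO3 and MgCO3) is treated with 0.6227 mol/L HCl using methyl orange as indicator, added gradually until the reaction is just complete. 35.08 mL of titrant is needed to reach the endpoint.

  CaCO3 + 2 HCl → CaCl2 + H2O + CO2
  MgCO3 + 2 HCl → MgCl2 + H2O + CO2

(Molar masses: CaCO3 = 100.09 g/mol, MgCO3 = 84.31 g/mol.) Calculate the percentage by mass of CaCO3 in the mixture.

80.13 %

n(HCl) = 0.03508 × 0.6227 = 0.02184 mol
Let x = n(CaCO3), y = n(MgCO3).
Titrant: 2x + 2y = 0.02184;  mass: 100.09x + 84.31y = 1.054
Solving, x = 8.438 × 10^-3 mol, y = 2.484 × 10^-3 mol
mass of CaCO3 = 8.438 × 10^-3 × 100.09 = 0.8446 g
% CaCO3 = 0.8446 / 1.054 × 100 = 80.13 %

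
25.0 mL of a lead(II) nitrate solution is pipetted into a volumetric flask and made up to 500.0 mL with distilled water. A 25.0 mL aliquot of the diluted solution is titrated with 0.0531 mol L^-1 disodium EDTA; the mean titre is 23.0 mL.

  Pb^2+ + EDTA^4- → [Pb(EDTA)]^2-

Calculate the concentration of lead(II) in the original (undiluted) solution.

n(EDTA) = 0.0230 × 0.0531 = 1.22 × 10^-3 mol
n(Pb2+) in the aliquot = 1.22 × 10^-3 mol (1:1 ratio)
[Pb2+]_dilute = 1.22 × 10^-3 / 0.0250 = 0.0489 mol/L
Dilution factor = 500.0 / 25.0 = 20.00
[Pb2+]_stock = 0.0489 × 20.00 = 0.977 mol/L

0.977 mol/L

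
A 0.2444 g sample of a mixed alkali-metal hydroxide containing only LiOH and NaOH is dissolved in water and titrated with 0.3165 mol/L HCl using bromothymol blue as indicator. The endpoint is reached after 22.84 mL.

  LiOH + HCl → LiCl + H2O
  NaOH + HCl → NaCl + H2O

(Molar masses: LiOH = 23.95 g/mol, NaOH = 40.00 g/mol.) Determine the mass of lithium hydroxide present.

0.06678 g

n(HCl) = 0.02284 × 0.3165 = 7.229 × 10^-3 mol
Let x = n(LiOH), y = n(NaOH).
Titrant: 1x + 1y = 7.229 × 10^-3;  mass: 23.95x + 40.00y = 0.2444
Solving, x = 2.788 × 10^-3 mol, y = 4.440 × 10^-3 mol
mass of LiOH = 2.788 × 10^-3 × 23.95 = 0.06678 g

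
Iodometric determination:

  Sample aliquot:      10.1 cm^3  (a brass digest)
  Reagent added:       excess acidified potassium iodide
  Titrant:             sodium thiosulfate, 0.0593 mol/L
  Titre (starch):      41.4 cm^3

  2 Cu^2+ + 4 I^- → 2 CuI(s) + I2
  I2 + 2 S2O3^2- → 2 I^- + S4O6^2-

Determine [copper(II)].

0.243 mol/L

n(S2O3^2-) = 0.0414 × 0.0593 = 2.46 × 10^-3 mol
n(I2) = n(S2O3^2-)/2 = 1.23 × 10^-3 mol
From the 2:1 ratio, n(Cu2+) in the aliquot = 2/1 × 1.23 × 10^-3 = 2.46 × 10^-3 mol
[Cu2+] = 2.46 × 10^-3 / 0.0101 = 0.243 mol/L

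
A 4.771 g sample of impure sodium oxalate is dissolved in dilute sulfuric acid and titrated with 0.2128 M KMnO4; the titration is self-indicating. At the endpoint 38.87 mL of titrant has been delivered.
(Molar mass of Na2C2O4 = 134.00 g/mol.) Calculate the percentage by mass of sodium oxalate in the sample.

58.08 %

2 MnO4^- + 5 C2O4^2- + 16 H^+ → 2 Mn^2+ + 10 CO2 + 8 H2O
n(KMnO4) = 0.03887 L × 0.2128 mol/L = 8.272 × 10^-3 mol
From the 5:2 ratio, n(Na2C2O4) = 5/2 × 8.272 × 10^-3 = 0.02068 mol
mass of Na2C2O4 = 0.02068 × 134.00 g/mol = 2.771 g
% Na2C2O4 = 2.771 / 4.771 × 100 = 58.08 %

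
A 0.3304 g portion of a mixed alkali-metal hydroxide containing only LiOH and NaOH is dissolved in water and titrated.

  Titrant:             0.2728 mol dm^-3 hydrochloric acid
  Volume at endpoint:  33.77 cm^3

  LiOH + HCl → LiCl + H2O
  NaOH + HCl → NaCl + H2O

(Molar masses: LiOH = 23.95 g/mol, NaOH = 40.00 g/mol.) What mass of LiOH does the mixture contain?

0.05685 g

n(HCl) = 0.03377 × 0.2728 = 9.212 × 10^-3 mol
Let x = n(LiOH), y = n(NaOH).
Titrant: 1x + 1y = 9.212 × 10^-3;  mass: 23.95x + 40.00y = 0.3304
Solving, x = 2.374 × 10^-3 mol, y = 6.839 × 10^-3 mol
mass of LiOH = 2.374 × 10^-3 × 23.95 = 0.05685 g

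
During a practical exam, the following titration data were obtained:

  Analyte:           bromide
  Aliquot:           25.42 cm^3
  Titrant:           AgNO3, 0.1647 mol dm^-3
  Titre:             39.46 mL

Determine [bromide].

0.2557 mol/L

Ag^+ + Br^- → AgBr(s)
n(AgNO3) = 0.03946 L × 0.1647 mol/L = 6.499 × 10^-3 mol
n(Br-) = 6.499 × 10^-3 mol (1:1 mole ratio)
[Br-] = 6.499 × 10^-3 mol / 0.02542 L = 0.2557 mol/L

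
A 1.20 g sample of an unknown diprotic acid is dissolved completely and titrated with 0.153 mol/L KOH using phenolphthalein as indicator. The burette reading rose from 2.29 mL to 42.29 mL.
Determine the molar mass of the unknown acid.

392 g/mol

n(KOH) = 0.0400 L × 0.153 mol/L = 6.12 × 10^-3 mol
From the 1:2 ratio, n(H2A) = 1/2 × 6.12 × 10^-3 = 3.06 × 10^-3 mol
M = m / n = 1.20 g / 3.06 × 10^-3 mol = 392 g/mol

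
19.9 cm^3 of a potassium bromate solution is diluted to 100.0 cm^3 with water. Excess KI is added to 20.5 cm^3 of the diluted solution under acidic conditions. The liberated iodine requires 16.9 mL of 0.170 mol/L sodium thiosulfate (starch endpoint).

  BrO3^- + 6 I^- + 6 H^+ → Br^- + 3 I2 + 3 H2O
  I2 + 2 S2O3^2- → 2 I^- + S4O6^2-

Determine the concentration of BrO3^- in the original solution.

0.117 mol/L

n(S2O3^2-) = 0.0169 × 0.170 = 2.87 × 10^-3 mol
n(I2) = n(S2O3^2-)/2 = 1.44 × 10^-3 mol
From the 1:3 ratio, n(BrO3^-) in the aliquot = 1/3 × 1.44 × 10^-3 = 4.79 × 10^-4 mol
[BrO3^-]_dilute = 4.79 × 10^-4 / 0.0205 = 0.0234 mol/L
[BrO3^-]_original = 0.0234 × 100.0/19.9 = 0.117 mol/L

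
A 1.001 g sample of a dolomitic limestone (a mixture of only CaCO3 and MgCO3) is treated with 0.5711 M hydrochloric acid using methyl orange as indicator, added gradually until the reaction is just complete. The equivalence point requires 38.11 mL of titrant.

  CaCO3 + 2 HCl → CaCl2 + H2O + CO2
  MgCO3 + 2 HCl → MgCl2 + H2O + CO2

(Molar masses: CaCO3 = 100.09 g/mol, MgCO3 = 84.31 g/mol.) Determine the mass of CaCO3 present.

0.5297 g

n(HCl) = 0.03811 × 0.5711 = 0.02176 mol
Let x = n(CaCO3), y = n(MgCO3).
Titrant: 2x + 2y = 0.02176;  mass: 100.09x + 84.31y = 1.001
Solving, x = 5.292 × 10^-3 mol, y = 5.590 × 10^-3 mol
mass of CaCO3 = 5.292 × 10^-3 × 100.09 = 0.5297 g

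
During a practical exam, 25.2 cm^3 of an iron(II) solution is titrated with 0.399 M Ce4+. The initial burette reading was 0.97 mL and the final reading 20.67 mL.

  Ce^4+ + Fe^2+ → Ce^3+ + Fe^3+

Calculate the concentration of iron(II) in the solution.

0.312 M

n(Ce4+) = 0.0197 L × 0.399 mol/L = 7.86 × 10^-3 mol
n(Fe2+) = 7.86 × 10^-3 mol (1:1 mole ratio)
[Fe2+] = 7.86 × 10^-3 mol / 0.0252 L = 0.312 mol/L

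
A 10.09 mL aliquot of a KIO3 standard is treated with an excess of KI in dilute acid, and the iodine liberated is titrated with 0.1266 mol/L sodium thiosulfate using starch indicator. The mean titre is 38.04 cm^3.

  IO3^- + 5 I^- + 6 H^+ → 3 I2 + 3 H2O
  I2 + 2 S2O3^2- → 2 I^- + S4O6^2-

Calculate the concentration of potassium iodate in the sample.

n(S2O3^2-) = 0.03804 × 0.1266 = 4.816 × 10^-3 mol
n(I2) = n(S2O3^2-)/2 = 2.408 × 10^-3 mol
From the 1:3 ratio, n(IO3^-) in the aliquot = 1/3 × 2.408 × 10^-3 = 8.026 × 10^-4 mol
[IO3^-] = 8.026 × 10^-4 / 0.01009 = 0.07955 mol/L

0.07955 mol/L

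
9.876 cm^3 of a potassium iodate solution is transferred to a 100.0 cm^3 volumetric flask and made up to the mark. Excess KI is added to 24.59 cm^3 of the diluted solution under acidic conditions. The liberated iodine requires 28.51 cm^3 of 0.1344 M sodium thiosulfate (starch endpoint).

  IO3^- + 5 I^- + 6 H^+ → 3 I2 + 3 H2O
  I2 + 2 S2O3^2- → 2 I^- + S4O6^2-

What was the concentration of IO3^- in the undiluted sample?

n(S2O3^2-) = 0.02851 × 0.1344 = 3.832 × 10^-3 mol
n(I2) = n(S2O3^2-)/2 = 1.916 × 10^-3 mol
From the 1:3 ratio, n(IO3^-) in the aliquot = 1/3 × 1.916 × 10^-3 = 6.386 × 10^-4 mol
[IO3^-]_dilute = 6.386 × 10^-4 / 0.02459 = 0.02597 mol/L
[IO3^-]_original = 0.02597 × 100.0/9.876 = 0.2630 mol/L

0.2630 M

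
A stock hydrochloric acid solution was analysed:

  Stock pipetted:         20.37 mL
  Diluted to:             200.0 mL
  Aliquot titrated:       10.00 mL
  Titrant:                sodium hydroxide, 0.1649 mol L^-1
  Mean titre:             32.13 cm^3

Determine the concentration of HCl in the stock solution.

HCl + NaOH → NaCl + H2O
n(NaOH) = 0.03213 × 0.1649 = 5.298 × 10^-3 mol
n(HCl) in the aliquot = 5.298 × 10^-3 mol (1:1 ratio)
[HCl]_dilute = 5.298 × 10^-3 / 0.01000 = 0.5298 mol/L
Dilution factor = 200.0 / 20.37 = 9.818
[HCl]_stock = 0.5298 × 9.818 = 5.202 mol/L

5.202 mol/L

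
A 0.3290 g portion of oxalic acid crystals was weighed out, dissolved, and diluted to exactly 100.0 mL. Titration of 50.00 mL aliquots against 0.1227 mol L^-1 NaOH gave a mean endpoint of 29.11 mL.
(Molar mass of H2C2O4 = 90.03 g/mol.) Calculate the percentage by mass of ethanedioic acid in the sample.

H2C2O4 + 2 NaOH → Na2C2O4 + 2 H2O
n(NaOH) per titration = 0.02911 × 0.1227 = 3.572 × 10^-3 mol
From the 1:2 ratio, n(H2C2O4) in each aliquot = 1/2 × 3.572 × 10^-3 = 1.786 × 10^-3 mol
n(H2C2O4) in the whole flask = 1.786 × 10^-3 × 100.0/50.00 = 3.572 × 10^-3 mol
mass of H2C2O4 = 3.572 × 10^-3 × 90.03 = 0.3216 g
% H2C2O4 = 0.3216 / 0.3290 × 100 = 97.74 %

97.74 %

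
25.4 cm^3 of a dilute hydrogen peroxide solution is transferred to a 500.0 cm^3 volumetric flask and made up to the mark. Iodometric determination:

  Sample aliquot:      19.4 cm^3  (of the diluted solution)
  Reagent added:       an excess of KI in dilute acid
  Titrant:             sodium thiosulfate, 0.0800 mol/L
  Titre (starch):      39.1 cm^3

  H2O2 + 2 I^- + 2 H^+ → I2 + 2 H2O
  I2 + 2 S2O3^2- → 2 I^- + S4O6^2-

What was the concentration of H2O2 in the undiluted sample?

n(S2O3^2-) = 0.0391 × 0.0800 = 3.13 × 10^-3 mol
n(I2) = n(S2O3^2-)/2 = 1.56 × 10^-3 mol
n(H2O2) in the aliquot = 1.56 × 10^-3 mol (1:1 ratio)
[H2O2]_dilute = 1.56 × 10^-3 / 0.0194 = 0.0806 mol/L
[H2O2]_original = 0.0806 × 500.0/25.4 = 1.59 mol/L

1.59 mol/L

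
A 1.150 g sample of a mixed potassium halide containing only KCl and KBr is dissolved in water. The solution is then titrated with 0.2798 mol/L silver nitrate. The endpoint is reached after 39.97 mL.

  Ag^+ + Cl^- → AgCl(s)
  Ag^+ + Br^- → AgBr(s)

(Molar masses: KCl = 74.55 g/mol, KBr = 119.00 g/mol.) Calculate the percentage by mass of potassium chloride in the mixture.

n(AgNO3) = 0.03997 × 0.2798 = 0.01118 mol
Let x = n(KCl), y = n(KBr).
Titrant: 1x + 1y = 0.01118;  mass: 74.55x + 119.00y = 1.150
Solving, x = 4.069 × 10^-3 mol, y = 7.115 × 10^-3 mol
mass of KCl = 4.069 × 10^-3 × 74.55 = 0.3033 g
% KCl = 0.3033 / 1.150 × 100 = 26.38 %

26.38 %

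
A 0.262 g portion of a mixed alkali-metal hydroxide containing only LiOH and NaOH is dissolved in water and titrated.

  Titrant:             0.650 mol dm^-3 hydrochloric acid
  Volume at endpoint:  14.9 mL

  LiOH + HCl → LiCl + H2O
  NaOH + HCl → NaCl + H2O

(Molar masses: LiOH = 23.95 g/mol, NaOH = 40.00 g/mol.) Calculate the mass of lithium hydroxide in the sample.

n(HCl) = 0.0149 × 0.650 = 9.69 × 10^-3 mol
Let x = n(LiOH), y = n(NaOH).
Titrant: 1x + 1y = 9.69 × 10^-3;  mass: 23.95x + 40.00y = 0.262
Solving, x = 7.81 × 10^-3 mol, y = 1.87 × 10^-3 mol
mass of LiOH = 7.81 × 10^-3 × 23.95 = 0.187 g

0.187 g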